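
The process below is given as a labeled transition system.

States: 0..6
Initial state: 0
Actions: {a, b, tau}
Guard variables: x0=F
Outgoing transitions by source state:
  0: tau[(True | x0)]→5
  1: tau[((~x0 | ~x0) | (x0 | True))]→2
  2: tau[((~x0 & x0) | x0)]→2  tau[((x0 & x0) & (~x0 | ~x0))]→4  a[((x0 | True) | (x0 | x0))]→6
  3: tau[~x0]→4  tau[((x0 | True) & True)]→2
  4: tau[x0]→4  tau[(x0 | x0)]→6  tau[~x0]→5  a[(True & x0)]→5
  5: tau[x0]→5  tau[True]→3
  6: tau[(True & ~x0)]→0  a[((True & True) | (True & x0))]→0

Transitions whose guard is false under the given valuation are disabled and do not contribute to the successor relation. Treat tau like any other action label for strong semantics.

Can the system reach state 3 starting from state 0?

9 transition(s) survive guard evaluation.
depth 0: {0}
depth 1: {5}  cumulative {0,5}
depth 2: {3}  cumulative {0,3,5}
depth 3: {2,4}  cumulative {0,2,3,4,5}
depth 4: {6}  cumulative {0,2,3,4,5,6}
R = {0,2,3,4,5,6}
trace reaching 3: tau·tau

Answer: REACHABLE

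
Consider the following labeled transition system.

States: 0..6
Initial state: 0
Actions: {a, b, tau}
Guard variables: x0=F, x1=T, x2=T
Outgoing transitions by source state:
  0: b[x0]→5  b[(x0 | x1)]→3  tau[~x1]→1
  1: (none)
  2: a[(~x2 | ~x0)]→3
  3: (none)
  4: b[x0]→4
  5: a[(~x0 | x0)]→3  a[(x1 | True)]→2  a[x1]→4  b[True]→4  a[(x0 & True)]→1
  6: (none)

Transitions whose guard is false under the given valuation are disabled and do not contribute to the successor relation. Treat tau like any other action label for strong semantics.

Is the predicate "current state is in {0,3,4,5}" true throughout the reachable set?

Safe = {0,3,4,5}
Reach set: {0,3}
  0: ✓
  3: ✓

Answer: INVARIANT HOLDS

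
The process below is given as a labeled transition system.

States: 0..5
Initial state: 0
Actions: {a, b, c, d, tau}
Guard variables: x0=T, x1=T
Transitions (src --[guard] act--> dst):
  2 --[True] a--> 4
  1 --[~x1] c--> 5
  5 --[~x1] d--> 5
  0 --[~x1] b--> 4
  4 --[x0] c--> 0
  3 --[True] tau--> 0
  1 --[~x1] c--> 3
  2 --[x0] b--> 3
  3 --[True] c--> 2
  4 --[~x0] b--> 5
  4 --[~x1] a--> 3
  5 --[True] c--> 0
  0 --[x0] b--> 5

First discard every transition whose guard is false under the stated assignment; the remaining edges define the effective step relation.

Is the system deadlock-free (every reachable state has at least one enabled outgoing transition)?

Reachable = {0,5}
  0: b→5  [1 exit(s)]
  5: c→0  [1 exit(s)]

Answer: DEADLOCK-FREE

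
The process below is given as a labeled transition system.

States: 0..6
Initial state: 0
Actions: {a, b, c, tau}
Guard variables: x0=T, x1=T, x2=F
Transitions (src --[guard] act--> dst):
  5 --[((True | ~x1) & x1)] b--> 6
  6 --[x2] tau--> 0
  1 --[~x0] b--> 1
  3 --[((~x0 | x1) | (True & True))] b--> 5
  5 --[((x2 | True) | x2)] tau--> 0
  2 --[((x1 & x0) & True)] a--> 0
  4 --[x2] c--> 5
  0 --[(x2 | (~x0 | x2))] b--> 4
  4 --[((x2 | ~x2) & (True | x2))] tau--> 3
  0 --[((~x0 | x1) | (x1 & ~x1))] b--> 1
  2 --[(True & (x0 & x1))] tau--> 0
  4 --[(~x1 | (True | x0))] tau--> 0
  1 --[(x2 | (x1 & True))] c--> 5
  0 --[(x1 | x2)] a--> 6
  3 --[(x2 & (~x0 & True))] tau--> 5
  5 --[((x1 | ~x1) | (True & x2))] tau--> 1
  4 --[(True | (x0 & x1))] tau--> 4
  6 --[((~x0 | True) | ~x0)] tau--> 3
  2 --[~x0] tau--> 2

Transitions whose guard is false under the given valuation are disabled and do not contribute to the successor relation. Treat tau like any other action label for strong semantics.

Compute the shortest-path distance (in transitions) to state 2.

Layered search for 2:
  Layer 0: {0}
  Layer 1: {1,6}
  Layer 2: {3,5}
2 never appears.

Answer: UNREACHABLE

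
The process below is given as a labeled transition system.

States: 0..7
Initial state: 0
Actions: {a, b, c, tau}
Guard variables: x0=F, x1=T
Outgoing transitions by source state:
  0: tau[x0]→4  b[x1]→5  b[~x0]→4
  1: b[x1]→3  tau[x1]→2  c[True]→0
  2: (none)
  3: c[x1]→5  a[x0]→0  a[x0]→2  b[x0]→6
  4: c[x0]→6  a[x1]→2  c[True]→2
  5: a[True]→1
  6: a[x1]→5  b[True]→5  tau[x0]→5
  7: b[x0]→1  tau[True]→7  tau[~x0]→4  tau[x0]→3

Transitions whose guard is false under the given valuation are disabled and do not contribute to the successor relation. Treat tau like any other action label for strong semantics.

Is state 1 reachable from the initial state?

13 transition(s) survive guard evaluation.
L0 = {0}
L1 = {4,5}  cumulative {0,4,5}
L2 = {1,2}  cumulative {0,1,2,4,5}
L3 = {3}  cumulative {0,1,2,3,4,5}
Reachable = {0,1,2,3,4,5}
Path to 1: b·a

Answer: REACHABLE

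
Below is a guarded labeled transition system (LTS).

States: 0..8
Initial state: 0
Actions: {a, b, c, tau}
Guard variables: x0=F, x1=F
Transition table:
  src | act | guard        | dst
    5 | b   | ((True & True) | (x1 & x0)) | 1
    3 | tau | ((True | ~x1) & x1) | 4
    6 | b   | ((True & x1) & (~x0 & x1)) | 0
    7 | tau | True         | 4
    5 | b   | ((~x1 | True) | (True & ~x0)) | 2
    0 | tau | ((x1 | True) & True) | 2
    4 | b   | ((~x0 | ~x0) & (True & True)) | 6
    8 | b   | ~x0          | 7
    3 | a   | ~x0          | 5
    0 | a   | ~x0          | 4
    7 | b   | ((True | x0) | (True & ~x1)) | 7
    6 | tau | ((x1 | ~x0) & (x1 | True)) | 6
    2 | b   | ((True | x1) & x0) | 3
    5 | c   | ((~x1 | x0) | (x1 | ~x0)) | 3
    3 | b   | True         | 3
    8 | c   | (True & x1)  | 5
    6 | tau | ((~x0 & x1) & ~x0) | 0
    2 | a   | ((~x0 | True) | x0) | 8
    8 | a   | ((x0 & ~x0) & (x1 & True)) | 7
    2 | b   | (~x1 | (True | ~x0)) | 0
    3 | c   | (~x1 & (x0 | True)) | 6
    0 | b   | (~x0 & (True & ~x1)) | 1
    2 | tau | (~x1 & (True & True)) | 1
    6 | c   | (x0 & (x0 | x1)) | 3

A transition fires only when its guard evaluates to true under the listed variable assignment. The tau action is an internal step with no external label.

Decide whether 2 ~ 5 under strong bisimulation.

Answer: NOT BISIMILAR

Analysis:
Bisimulation quotient by refinement:
  π0 = {{0,1,2,3,4,5,6,7,8}}
  π1 = {{0,2},{1},{3},{4,8},{5},{6},{7}}
  π2 = {{0},{1},{2},{3},{4},{5},{6},{7},{8}}
stable after 3 split(s): 9 block(s)
[2]={2}  [5]={5}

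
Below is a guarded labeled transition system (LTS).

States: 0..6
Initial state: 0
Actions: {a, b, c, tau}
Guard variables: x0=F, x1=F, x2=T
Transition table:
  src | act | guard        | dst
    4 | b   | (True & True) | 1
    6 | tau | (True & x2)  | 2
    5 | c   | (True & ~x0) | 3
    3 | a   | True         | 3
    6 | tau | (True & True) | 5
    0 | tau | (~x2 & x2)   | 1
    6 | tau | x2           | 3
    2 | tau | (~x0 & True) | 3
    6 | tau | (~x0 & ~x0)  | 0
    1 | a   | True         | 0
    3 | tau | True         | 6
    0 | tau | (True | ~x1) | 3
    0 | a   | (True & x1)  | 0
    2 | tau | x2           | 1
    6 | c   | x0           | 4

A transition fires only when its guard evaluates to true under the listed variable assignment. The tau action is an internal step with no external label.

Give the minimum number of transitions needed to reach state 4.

Answer: UNREACHABLE

Trace:
Layered search for 4:
  depth 0: {0}
  depth 1: {3}
  depth 2: {6}
  depth 3: {2,5}
  depth 4: {1}
4 never appears.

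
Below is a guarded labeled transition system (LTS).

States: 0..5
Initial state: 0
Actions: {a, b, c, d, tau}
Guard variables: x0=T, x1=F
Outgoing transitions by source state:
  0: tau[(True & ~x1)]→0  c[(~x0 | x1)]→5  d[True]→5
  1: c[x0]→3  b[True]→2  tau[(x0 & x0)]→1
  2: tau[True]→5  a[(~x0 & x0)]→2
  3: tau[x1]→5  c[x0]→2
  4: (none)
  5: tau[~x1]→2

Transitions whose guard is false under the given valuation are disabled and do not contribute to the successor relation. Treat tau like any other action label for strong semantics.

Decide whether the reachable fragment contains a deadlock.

Answer: DEADLOCK-FREE

Working:
Reach set: {0,2,5}
  0: d→5  tau→0  [2 out]
  2: tau→5  [1 out]
  5: tau→2  [1 out]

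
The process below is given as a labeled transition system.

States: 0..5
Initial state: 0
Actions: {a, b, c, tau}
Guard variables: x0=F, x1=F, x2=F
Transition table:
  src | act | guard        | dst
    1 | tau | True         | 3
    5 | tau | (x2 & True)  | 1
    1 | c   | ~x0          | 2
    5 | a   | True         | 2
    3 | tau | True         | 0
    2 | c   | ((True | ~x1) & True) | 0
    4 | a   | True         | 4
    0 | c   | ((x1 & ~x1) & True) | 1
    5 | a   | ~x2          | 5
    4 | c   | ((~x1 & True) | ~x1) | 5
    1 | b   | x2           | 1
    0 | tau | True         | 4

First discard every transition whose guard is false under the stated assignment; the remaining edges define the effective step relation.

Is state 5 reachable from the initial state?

Guard filter leaves 9 enabled edge(s).
Layer 0: {0}
Layer 1: {4}  total {0,4}
Layer 2: {5}  total {0,4,5}
Layer 3: {2}  total {0,2,4,5}
Reachable = {0,2,4,5}
Path to 5: tau·c

Answer: REACHABLE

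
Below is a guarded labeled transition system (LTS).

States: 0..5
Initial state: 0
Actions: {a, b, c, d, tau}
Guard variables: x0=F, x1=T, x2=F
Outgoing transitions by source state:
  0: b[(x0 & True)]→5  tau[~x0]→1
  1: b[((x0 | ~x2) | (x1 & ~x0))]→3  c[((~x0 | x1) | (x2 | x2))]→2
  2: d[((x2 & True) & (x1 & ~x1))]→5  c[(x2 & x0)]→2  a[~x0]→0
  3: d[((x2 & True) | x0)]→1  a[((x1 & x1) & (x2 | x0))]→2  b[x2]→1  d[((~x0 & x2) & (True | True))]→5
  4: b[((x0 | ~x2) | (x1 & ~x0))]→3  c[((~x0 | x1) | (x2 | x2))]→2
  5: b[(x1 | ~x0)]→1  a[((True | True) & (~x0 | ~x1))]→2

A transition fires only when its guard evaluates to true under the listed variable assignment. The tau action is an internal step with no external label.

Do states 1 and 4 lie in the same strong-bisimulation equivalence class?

Answer: BISIMILAR

Trace:
Refine partition for ~:
  π0 = {{0,1,2,3,4,5}}
  π1 = {{0},{1,4},{2},{3},{5}}
stable after 2 split(s): 5 block(s)
[1]={1,4}  [4]={1,4}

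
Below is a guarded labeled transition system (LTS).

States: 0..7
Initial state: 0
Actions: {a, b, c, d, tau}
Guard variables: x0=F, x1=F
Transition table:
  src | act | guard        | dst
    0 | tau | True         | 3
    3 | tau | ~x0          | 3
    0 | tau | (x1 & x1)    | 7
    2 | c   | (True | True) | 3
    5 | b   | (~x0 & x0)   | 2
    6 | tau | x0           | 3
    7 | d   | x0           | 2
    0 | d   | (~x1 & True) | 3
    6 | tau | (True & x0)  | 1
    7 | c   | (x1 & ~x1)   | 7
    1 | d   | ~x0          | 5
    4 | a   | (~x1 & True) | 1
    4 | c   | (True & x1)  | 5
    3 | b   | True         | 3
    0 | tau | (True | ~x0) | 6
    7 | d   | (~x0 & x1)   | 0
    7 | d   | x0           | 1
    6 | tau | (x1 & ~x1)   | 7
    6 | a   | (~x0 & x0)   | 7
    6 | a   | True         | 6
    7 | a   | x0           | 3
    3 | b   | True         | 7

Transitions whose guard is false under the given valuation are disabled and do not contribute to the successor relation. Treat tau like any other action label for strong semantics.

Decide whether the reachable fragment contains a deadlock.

Reach set: {0,3,6,7}
  0: d→3  tau→3  tau→6  [deg 3]
  3: b→3  b→7  tau→3  [deg 3]
  6: a→6  [deg 1]
  7: ∅  [STUCK]
trace reaching 7: tau·b

Answer: DEADLOCK at state 7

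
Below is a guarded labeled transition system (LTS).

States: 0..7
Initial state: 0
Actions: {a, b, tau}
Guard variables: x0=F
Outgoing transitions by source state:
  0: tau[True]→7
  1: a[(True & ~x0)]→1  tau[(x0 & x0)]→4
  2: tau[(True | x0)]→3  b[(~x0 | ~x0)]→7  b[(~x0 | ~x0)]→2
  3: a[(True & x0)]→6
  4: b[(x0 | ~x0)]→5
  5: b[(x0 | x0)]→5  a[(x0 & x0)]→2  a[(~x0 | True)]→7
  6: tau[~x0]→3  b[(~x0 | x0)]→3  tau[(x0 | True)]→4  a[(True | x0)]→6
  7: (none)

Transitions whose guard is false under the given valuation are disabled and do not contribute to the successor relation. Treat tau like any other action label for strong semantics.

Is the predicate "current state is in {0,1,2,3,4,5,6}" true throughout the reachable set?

Inv-set: {0,1,2,3,4,5,6}
R = {0,7}
  0: ✓
  7: outside
counterexample path to 7: tau

Answer: INVARIANT VIOLATED at state 7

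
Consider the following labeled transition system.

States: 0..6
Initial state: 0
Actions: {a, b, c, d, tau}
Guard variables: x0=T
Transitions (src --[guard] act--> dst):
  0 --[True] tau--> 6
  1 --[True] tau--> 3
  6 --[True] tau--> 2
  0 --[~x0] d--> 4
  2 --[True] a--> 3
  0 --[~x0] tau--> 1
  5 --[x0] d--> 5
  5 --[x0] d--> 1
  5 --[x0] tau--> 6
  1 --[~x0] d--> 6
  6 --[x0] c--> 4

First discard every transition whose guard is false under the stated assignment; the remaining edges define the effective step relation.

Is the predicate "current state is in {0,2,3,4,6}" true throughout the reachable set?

Inv-set: {0,2,3,4,6}
R = {0,2,3,4,6}
  0: safe
  2: safe
  3: safe
  4: safe
  6: safe

Answer: INVARIANT HOLDS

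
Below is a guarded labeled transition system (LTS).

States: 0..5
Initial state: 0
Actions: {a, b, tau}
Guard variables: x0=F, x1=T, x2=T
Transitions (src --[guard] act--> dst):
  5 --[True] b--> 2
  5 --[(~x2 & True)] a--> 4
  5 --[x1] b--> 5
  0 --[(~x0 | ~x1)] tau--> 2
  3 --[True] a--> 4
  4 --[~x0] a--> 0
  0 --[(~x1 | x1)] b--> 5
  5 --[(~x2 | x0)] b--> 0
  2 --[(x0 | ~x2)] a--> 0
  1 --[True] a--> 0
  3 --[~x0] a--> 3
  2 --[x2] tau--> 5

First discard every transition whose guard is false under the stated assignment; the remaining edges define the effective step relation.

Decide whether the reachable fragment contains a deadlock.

Answer: DEADLOCK-FREE

Trace:
Reachable = {0,2,5}
  0: b→5  tau→2  [deg 2]
  2: tau→5  [deg 1]
  5: b→2  b→5  [deg 2]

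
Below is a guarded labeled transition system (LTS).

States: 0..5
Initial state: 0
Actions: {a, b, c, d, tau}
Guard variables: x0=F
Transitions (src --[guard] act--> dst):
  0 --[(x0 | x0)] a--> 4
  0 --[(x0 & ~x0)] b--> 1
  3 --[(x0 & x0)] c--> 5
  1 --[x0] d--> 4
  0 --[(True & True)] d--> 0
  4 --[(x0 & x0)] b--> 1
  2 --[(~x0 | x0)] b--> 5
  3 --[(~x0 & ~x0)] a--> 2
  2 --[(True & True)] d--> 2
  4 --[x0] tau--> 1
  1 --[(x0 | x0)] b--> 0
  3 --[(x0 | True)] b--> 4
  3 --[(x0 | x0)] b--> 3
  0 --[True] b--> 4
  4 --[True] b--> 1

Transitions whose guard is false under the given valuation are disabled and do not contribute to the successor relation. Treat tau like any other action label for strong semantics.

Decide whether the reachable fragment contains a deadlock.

Reach set: {0,1,4}
  0: b→4  d→0  [deg 2]
  1: ∅  [no exit]
  4: b→1  [deg 1]
Path to 1: b·b

Answer: DEADLOCK at state 1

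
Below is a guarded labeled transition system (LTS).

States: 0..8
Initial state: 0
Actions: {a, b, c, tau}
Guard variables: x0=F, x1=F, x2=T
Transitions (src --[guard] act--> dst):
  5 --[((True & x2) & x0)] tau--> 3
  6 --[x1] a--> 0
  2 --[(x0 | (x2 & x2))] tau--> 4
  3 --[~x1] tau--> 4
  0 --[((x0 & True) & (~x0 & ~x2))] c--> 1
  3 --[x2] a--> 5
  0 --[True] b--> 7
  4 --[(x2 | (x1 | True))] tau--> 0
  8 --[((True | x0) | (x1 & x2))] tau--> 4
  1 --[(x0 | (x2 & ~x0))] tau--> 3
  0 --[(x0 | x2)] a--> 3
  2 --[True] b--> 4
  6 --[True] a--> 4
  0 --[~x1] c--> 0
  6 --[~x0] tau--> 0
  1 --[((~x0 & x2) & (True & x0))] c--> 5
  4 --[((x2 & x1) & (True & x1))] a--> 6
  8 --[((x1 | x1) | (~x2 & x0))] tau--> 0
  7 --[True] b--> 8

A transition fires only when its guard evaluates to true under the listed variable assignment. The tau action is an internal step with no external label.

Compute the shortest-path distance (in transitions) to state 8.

Answer: 2

Analysis:
Breadth-first toward 8:
  depth 0: {0}
  depth 1: {3,7}
  depth 2: {4,5,8}
8 enters at depth 2; path b·b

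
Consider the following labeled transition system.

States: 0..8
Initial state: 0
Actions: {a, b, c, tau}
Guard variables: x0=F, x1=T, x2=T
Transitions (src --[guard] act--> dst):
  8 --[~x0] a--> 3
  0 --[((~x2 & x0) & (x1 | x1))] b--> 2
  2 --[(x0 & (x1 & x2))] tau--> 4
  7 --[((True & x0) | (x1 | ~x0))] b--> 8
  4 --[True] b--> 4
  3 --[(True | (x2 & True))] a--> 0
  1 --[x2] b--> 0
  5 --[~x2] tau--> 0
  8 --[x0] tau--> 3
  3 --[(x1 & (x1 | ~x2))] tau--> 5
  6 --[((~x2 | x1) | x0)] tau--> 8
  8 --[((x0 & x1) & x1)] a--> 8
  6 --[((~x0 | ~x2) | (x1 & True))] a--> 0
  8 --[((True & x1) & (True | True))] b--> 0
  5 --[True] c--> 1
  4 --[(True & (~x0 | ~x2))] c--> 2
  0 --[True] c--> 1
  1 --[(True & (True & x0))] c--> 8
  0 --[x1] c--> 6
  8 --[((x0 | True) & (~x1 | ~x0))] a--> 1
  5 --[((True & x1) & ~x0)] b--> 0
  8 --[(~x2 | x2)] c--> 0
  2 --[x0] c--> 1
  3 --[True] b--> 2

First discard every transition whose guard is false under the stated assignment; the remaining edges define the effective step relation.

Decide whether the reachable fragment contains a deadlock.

Reach set: {0,1,2,3,5,6,8}
  0: c→1  c→6  [2 exit(s)]
  1: b→0  [1 exit(s)]
  2: ∅  [deadlock]
  3: a→0  b→2  tau→5  [3 exit(s)]
  5: b→0  c→1  [2 exit(s)]
  6: a→0  tau→8  [2 exit(s)]
  8: a→1  a→3  b→0  c→0  [4 exit(s)]
Path to 2: c·tau·a·b

Answer: DEADLOCK at state 2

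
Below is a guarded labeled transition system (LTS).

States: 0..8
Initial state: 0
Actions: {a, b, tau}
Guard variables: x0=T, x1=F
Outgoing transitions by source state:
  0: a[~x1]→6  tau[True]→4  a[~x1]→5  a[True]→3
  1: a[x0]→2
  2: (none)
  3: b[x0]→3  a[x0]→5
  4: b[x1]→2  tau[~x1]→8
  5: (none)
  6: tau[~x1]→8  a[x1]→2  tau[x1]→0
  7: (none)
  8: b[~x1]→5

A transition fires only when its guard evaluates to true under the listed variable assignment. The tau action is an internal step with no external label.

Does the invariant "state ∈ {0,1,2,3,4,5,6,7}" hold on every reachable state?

Answer: INVARIANT VIOLATED at state 8

Trace:
Allowed set {0,1,2,3,4,5,6,7}
Reachable = {0,3,4,5,6,8}
  0: ok
  3: ok
  4: ok
  5: ok
  6: ok
  8: outside
reach 8 via a·tau — violates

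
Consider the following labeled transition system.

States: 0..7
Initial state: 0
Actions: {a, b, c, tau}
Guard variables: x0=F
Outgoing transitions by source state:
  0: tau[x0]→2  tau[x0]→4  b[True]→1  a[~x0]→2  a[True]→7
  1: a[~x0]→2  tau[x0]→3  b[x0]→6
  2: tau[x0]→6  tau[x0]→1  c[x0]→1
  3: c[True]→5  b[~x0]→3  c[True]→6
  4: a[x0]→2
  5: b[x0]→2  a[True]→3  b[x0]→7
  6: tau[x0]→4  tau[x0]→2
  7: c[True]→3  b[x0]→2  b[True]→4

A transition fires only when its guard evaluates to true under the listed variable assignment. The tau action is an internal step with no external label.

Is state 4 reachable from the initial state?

After dropping false guards: 10 live edges.
depth 0: {0}
depth 1: {1,2,7}  now seen {0,1,2,7}
depth 2: {3,4}  now seen {0,1,2,3,4,7}
depth 3: {5,6}  now seen {0,1,2,3,4,5,6,7}
Reach set: {0,1,2,3,4,5,6,7}
Path to 4: a·b

Answer: REACHABLE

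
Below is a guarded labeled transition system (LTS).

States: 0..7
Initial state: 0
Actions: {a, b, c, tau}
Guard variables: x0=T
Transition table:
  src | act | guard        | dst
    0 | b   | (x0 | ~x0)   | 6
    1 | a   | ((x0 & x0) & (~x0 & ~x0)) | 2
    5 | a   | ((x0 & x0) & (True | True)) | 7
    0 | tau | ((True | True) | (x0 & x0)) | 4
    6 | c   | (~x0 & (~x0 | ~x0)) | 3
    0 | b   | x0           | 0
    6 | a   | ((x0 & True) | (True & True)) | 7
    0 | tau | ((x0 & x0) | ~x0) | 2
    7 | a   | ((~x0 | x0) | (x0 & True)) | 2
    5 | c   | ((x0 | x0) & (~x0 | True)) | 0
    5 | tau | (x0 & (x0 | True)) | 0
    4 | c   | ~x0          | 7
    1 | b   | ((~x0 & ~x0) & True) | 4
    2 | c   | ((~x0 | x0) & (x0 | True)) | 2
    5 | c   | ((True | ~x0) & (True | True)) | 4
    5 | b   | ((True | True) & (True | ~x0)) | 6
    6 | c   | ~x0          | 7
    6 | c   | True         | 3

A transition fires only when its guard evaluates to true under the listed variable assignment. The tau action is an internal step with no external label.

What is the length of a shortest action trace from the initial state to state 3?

BFS to 3:
  Layer 0: {0}
  Layer 1: {2,4,6}
  Layer 2: {3,7}
first hit 3 at d=2 via b·c

Answer: 2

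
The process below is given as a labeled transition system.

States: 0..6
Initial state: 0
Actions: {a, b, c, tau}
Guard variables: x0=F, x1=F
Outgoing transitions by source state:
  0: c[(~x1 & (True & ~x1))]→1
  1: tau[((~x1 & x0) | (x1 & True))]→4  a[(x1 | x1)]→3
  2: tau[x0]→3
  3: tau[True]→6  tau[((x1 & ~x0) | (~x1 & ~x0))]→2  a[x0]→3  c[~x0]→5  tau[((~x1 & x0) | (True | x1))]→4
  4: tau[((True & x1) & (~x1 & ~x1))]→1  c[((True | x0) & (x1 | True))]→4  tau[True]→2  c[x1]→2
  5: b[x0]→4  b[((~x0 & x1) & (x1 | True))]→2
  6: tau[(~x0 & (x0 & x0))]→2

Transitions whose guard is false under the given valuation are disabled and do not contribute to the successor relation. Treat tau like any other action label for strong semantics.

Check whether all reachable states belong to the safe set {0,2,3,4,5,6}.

Allowed set {0,2,3,4,5,6}
Reach set: {0,1}
  0: safe
  1: ✗ unsafe
witness against invariant: c → 1

Answer: INVARIANT VIOLATED at state 1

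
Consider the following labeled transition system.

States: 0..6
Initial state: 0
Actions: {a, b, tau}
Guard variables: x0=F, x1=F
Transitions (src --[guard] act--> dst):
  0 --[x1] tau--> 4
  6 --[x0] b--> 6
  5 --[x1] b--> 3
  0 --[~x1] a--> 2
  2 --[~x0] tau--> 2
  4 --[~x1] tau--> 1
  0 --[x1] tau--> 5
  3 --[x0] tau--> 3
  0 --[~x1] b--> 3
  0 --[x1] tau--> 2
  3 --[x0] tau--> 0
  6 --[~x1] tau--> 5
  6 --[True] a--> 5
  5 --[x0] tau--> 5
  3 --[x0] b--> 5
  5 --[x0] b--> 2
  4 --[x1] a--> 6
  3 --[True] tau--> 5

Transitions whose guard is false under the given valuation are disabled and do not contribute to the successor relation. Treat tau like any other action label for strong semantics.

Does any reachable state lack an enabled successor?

Reachable = {0,2,3,5}
  0: a→2  b→3  [2 out]
  2: tau→2  [1 out]
  3: tau→5  [1 out]
  5: ∅  [STUCK]
trace reaching 5: b·tau

Answer: DEADLOCK at state 5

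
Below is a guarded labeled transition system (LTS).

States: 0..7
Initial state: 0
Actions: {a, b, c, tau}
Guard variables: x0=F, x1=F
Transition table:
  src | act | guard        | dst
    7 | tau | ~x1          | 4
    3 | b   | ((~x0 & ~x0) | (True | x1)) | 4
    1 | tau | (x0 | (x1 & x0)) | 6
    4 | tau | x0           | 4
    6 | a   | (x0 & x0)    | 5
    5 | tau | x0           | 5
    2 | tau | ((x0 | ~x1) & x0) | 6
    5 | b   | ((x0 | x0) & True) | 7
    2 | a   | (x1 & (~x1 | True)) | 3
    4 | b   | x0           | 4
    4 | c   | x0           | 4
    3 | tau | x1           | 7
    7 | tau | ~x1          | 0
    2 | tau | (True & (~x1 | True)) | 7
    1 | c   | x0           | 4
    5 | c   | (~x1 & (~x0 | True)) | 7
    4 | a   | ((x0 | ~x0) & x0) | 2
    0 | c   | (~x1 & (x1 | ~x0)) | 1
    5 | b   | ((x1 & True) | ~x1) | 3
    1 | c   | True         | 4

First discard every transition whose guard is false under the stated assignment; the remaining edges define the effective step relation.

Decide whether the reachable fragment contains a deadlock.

Answer: DEADLOCK at state 4

Analysis:
R = {0,1,4}
  0: c→1  [1 exit(s)]
  1: c→4  [1 exit(s)]
  4: ∅  [deadlock]
witness 4: c·c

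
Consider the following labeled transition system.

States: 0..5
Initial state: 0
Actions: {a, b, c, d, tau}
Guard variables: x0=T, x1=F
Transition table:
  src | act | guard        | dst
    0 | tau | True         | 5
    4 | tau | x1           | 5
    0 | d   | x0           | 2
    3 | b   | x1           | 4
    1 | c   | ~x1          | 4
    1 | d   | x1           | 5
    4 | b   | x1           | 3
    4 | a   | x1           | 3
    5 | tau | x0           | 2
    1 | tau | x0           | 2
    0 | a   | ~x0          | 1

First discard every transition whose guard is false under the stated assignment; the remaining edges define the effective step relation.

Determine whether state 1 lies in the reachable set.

Answer: UNREACHABLE

Trace:
Guard filter leaves 5 enabled edge(s).
Layer 0: {0}
Layer 1: {2,5}  total {0,2,5}
Reach set: {0,2,5}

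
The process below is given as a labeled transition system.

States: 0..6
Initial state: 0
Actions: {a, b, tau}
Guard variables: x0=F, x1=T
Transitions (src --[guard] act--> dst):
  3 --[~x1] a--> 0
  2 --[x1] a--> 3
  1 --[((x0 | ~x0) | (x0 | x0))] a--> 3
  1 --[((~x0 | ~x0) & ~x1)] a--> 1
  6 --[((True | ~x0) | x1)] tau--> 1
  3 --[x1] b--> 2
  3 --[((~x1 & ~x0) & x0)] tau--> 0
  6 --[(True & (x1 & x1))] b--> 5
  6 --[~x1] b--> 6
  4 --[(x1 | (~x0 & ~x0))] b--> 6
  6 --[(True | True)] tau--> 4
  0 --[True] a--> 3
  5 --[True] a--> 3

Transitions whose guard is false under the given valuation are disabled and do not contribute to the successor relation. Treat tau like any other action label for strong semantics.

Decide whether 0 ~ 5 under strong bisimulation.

Refine partition for ~:
  round 0: {{0,1,2,3,4,5,6}}
  round 1: {{0,1,2,5},{3,4},{6}}
  round 2: {{0,1,2,5},{3},{4},{6}}
Fixed point at round 3; 4 class(es).
[0]={0,1,2,5}  [5]={0,1,2,5}

Answer: BISIMILAR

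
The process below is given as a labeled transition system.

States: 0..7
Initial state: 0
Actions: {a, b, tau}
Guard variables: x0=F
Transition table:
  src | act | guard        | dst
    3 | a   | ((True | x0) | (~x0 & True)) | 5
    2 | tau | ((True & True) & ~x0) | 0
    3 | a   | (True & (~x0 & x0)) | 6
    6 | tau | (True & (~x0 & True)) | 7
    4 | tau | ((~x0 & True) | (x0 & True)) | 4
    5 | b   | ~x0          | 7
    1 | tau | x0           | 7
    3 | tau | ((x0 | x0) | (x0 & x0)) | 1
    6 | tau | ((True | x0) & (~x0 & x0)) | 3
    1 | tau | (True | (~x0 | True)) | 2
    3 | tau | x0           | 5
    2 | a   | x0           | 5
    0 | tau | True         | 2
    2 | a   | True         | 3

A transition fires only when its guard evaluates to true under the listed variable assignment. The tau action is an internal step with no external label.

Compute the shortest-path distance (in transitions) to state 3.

Layered search for 3:
  L0 = {0}
  L1 = {2}
  L2 = {3}
depth(3)=2, e.g. tau·a

Answer: 2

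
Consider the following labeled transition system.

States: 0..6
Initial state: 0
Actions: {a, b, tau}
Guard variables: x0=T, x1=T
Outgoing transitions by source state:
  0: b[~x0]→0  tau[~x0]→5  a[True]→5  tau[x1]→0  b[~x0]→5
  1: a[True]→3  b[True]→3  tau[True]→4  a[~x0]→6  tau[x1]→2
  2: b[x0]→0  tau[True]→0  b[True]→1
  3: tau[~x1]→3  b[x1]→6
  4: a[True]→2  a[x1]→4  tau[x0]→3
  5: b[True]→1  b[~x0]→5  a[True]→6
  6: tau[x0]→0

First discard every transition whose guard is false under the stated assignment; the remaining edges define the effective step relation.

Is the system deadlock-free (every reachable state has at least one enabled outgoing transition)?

Reachable = {0,1,2,3,4,5,6}
  0: a→5  tau→0  [deg 2]
  1: a→3  b→3  tau→2  tau→4  [deg 4]
  2: b→0  b→1  tau→0  [deg 3]
  3: b→6  [deg 1]
  4: a→2  a→4  tau→3  [deg 3]
  5: a→6  b→1  [deg 2]
  6: tau→0  [deg 1]

Answer: DEADLOCK-FREE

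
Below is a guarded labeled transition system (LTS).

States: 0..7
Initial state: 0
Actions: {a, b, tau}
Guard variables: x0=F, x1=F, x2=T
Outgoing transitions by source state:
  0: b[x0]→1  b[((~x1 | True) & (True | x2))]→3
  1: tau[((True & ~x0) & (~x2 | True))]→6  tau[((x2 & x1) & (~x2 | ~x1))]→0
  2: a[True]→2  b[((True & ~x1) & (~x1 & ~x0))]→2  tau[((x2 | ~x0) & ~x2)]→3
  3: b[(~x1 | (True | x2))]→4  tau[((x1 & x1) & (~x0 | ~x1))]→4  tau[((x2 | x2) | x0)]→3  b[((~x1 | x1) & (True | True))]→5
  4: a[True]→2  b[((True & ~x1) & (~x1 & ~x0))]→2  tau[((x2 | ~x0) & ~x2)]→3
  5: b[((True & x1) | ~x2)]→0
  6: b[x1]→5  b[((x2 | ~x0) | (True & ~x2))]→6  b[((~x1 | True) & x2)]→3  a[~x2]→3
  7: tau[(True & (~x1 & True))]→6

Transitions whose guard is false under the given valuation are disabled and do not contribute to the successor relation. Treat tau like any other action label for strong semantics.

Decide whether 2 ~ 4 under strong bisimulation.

Compute ~ classes (split until stable):
  π0 = {{0,1,2,3,4,5,6,7}}
  π1 = {{0,6},{1,7},{2,4},{3},{5}}
  π2 = {{0},{1,7},{2,4},{3},{5},{6}}
stable after 3 split(s): 6 block(s)
class of 2: {2,4}; class of 4: {2,4}

Answer: BISIMILAR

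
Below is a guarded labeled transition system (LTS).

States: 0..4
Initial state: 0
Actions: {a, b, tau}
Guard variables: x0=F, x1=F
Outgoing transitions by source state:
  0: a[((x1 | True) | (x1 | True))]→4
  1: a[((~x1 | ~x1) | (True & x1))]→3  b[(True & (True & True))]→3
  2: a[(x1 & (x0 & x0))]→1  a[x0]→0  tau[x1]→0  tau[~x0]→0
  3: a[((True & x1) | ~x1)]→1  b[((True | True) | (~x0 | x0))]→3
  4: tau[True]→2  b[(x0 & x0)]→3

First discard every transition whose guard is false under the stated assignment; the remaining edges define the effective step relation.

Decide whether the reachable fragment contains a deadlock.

Reachable = {0,2,4}
  0: a→4  [1 out]
  2: tau→0  [1 out]
  4: tau→2  [1 out]

Answer: DEADLOCK-FREE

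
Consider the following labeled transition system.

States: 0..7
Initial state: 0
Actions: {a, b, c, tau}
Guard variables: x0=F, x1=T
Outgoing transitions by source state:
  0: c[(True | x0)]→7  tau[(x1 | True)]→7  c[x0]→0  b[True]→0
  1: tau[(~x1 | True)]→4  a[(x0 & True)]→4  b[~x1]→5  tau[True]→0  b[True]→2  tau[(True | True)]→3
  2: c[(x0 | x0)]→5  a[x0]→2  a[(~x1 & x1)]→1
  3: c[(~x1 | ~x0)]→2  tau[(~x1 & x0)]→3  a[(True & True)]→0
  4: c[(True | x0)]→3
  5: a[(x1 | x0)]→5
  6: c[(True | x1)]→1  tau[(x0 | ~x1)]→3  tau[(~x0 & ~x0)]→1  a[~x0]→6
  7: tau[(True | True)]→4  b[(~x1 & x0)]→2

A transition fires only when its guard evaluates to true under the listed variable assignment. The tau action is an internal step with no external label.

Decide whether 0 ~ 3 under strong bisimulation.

Compute ~ classes (split until stable):
  P[0] = {{0,1,2,3,4,5,6,7}}
  P[1] = {{0},{1},{2},{3},{4},{5},{6},{7}}
stable after 2 split(s): 8 block(s)
[0]={0}  [3]={3}

Answer: NOT BISIMILAR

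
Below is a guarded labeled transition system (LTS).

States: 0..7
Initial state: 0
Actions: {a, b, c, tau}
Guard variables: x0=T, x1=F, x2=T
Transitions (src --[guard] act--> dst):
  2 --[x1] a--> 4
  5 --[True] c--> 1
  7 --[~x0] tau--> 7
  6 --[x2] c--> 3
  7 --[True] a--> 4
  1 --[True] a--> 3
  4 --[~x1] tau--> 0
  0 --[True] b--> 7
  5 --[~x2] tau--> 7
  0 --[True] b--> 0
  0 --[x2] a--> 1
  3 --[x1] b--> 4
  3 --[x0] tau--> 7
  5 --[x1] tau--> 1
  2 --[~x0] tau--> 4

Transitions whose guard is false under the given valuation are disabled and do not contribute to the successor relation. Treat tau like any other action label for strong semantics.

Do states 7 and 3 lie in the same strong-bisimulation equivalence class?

Bisimulation quotient by refinement:
  π0 = {{0,1,2,3,4,5,6,7}}
  π1 = {{0},{1,7},{2},{3,4},{5,6}}
  π2 = {{0},{1,7},{2},{3},{4},{5},{6}}
  π3 = {{0},{1},{2},{3},{4},{5},{6},{7}}
Fixed point at round 4; 8 class(es).
7∈{7}, 3∈{3}

Answer: NOT BISIMILAR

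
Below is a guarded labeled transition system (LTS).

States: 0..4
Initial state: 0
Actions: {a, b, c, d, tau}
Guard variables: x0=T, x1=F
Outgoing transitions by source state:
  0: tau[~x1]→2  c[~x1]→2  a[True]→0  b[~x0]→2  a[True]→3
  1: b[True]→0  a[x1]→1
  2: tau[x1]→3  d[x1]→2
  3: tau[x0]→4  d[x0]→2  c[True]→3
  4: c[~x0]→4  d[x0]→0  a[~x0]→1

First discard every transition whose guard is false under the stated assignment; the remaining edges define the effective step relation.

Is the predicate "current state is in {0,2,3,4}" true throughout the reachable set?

Answer: INVARIANT HOLDS

Analysis:
Inv-set: {0,2,3,4}
Reach set: {0,2,3,4}
  0: ok
  2: ok
  3: ok
  4: ok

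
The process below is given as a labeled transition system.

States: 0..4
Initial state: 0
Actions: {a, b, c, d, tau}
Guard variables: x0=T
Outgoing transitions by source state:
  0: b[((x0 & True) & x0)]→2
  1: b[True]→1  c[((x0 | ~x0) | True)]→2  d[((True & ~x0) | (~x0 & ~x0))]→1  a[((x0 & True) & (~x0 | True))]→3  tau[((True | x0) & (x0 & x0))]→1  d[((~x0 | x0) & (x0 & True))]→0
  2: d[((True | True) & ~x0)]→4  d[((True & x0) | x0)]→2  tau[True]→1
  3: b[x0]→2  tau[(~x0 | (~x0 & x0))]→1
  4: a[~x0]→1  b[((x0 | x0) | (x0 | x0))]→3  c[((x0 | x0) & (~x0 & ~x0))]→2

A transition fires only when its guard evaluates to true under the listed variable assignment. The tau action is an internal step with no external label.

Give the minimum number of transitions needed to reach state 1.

Answer: 2

Trace:
Layered search for 1:
  depth 0: {0}
  depth 1: {2}
  depth 2: {1}
depth(1)=2, e.g. b·tau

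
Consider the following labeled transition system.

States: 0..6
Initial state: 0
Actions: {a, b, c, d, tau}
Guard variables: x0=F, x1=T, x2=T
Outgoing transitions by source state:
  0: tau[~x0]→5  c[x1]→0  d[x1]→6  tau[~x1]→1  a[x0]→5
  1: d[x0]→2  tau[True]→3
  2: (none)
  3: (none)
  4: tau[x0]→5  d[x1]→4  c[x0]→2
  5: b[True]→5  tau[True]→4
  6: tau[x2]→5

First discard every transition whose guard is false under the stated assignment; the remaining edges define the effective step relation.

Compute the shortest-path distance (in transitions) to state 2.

Answer: UNREACHABLE

Trace:
BFS to 2:
  Layer 0: {0}
  Layer 1: {5,6}
  Layer 2: {4}
2 never appears.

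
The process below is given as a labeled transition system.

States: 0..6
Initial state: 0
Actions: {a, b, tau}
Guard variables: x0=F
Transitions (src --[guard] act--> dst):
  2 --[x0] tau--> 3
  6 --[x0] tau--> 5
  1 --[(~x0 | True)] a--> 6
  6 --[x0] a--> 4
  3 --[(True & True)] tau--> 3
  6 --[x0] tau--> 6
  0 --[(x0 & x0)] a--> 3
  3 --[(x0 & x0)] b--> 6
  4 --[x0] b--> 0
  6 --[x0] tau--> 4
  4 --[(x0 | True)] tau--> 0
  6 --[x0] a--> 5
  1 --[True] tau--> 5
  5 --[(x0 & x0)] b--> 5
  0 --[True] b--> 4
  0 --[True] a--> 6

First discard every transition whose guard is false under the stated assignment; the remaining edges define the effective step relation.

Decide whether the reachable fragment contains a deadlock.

Reach set: {0,4,6}
  0: a→6  b→4  [2 exit(s)]
  4: tau→0  [1 exit(s)]
  6: ∅  [STUCK]
witness 6: a

Answer: DEADLOCK at state 6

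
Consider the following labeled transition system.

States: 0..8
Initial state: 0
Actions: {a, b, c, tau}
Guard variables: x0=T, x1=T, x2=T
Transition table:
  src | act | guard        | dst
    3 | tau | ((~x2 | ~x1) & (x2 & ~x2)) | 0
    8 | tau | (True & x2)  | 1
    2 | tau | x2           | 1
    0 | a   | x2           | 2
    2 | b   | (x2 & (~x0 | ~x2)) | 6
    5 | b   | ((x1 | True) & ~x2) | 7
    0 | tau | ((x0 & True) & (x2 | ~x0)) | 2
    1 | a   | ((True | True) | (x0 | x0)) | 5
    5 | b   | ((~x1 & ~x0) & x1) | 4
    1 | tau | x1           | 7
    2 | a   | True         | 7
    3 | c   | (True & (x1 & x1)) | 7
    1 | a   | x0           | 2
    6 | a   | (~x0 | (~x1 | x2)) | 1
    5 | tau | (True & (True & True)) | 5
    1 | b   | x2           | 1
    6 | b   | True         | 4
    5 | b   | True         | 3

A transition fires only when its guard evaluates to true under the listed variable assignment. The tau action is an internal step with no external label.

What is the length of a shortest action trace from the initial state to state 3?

Answer: 4

Working:
Breadth-first toward 3:
  depth 0: {0}
  depth 1: {2}
  depth 2: {1,7}
  depth 3: {5}
  depth 4: {3}
depth(3)=4, e.g. a·tau·a·b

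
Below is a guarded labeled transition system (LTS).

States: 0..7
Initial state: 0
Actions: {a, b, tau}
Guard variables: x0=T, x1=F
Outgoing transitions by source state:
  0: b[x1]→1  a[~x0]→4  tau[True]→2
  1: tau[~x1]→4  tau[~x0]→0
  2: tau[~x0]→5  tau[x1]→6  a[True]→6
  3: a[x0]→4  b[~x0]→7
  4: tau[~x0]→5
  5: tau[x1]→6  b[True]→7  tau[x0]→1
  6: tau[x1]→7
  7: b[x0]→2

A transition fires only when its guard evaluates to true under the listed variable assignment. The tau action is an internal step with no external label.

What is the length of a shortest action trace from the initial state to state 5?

BFS to 5:
  L0 = {0}
  L1 = {2}
  L2 = {6}
5 never appears.

Answer: UNREACHABLE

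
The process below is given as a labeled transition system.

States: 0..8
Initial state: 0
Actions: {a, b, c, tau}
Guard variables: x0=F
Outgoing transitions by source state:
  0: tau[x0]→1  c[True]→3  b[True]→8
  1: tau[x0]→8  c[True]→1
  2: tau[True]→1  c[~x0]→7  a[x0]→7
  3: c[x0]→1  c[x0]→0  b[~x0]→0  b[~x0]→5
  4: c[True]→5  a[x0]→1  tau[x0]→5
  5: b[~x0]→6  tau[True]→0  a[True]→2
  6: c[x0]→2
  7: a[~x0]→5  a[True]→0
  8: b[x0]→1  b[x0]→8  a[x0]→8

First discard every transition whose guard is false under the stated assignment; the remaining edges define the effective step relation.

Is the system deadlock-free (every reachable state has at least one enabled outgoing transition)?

Answer: DEADLOCK at state 6

Working:
Reachable = {0,1,2,3,5,6,7,8}
  0: b→8  c→3  [2 exit(s)]
  1: c→1  [1 exit(s)]
  2: c→7  tau→1  [2 exit(s)]
  3: b→0  b→5  [2 exit(s)]
  5: a→2  b→6  tau→0  [3 exit(s)]
  6: ∅  [no exit]
  7: a→0  a→5  [2 exit(s)]
  8: ∅  [no exit]
witness 6: c·b·b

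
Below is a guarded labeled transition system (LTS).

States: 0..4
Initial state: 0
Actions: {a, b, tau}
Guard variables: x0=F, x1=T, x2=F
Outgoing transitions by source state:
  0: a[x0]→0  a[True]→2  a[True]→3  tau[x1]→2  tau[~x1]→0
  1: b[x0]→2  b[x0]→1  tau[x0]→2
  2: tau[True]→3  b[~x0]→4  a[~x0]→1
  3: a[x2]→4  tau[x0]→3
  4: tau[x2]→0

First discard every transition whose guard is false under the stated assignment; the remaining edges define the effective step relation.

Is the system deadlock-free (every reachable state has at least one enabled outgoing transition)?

Answer: DEADLOCK at state 1

Working:
Reach set: {0,1,2,3,4}
  0: a→2  a→3  tau→2  [3 exit(s)]
  1: ∅  [STUCK]
  2: a→1  b→4  tau→3  [3 exit(s)]
  3: ∅  [STUCK]
  4: ∅  [STUCK]
witness 1: a·a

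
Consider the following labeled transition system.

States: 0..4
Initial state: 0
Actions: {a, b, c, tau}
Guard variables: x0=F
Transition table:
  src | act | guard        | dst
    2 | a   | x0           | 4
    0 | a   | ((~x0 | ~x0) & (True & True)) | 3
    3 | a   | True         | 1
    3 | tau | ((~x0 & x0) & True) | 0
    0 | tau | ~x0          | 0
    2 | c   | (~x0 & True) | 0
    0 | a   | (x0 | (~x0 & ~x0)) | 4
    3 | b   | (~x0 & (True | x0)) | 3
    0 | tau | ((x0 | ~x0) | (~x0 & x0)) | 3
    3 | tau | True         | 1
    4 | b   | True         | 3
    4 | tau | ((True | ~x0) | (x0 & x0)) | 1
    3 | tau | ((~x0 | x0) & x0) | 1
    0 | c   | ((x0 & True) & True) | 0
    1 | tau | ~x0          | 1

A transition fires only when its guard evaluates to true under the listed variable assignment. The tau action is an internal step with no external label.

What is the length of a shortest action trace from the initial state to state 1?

Breadth-first toward 1:
  L0 = {0}
  L1 = {3,4}
  L2 = {1}
1 enters at depth 2; path a·a

Answer: 2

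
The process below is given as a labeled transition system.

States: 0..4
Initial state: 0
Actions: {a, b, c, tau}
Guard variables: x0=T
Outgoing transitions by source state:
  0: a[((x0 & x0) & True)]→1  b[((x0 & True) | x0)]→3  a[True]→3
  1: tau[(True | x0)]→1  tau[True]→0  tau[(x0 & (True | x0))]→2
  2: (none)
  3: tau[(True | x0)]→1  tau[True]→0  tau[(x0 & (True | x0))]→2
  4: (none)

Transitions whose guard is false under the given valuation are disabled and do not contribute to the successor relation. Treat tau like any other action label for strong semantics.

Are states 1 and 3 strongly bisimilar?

Answer: BISIMILAR

Analysis:
Refine partition for ~:
  P[0] = {{0,1,2,3,4}}
  P[1] = {{0},{1,3},{2,4}}
3 equivalence class(es) (converged in 2)
1∈{1,3}, 3∈{1,3}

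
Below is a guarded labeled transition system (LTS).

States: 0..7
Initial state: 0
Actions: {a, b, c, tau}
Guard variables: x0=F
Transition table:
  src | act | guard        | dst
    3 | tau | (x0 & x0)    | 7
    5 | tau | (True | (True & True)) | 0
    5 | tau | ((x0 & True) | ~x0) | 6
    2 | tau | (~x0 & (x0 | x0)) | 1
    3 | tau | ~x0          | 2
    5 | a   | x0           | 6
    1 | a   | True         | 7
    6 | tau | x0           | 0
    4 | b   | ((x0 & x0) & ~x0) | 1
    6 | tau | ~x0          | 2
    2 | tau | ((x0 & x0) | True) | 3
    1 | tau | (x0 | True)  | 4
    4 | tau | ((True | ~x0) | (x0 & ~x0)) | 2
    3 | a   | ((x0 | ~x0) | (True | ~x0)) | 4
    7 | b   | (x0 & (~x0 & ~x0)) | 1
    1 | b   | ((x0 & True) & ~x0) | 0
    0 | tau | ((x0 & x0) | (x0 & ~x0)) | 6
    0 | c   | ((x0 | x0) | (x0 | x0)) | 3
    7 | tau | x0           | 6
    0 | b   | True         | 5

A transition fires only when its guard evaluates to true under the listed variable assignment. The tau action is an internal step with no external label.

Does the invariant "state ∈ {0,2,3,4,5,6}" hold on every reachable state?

Safe = {0,2,3,4,5,6}
R = {0,2,3,4,5,6}
  0: ✓
  2: ✓
  3: ✓
  4: ✓
  5: ✓
  6: ✓

Answer: INVARIANT HOLDS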